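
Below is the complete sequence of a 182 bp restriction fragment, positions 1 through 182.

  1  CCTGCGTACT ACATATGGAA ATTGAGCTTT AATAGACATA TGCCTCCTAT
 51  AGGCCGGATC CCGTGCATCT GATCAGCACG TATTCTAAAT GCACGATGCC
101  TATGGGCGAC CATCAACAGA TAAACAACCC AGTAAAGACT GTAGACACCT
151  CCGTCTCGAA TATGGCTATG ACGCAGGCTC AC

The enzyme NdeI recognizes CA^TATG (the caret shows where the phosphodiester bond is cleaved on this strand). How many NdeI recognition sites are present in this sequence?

2

CATATG occurs starting at positions 12, 37.
NdeI cuts at 2 sites.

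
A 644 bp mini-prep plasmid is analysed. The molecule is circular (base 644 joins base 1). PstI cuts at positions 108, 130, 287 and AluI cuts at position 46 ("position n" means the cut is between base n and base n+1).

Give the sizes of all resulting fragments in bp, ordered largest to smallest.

Combined cut positions (sorted): 46, 108, 130, 287.
Circular molecule, 4 cuts → 4 fragments:
  108 − 46 = 62 bp
  130 − 108 = 22 bp
  287 − 130 = 157 bp
  wrap: 644 − 287 + 46 = 403 bp
Sorted largest to smallest: 403, 157, 62, 22 bp.

403, 157, 62, 22 bp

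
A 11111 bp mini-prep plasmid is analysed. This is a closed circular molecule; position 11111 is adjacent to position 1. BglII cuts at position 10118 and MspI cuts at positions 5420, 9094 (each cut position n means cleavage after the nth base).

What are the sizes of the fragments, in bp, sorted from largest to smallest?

Combined cut positions (sorted): 5420, 9094, 10118.
Circular molecule, 3 cuts → 3 fragments:
  9094 − 5420 = 3674 bp
  10118 − 9094 = 1024 bp
  wrap: 11111 − 10118 + 5420 = 6413 bp
Sorted largest to smallest: 6413, 3674, 1024 bp.

6413, 3674, 1024 bp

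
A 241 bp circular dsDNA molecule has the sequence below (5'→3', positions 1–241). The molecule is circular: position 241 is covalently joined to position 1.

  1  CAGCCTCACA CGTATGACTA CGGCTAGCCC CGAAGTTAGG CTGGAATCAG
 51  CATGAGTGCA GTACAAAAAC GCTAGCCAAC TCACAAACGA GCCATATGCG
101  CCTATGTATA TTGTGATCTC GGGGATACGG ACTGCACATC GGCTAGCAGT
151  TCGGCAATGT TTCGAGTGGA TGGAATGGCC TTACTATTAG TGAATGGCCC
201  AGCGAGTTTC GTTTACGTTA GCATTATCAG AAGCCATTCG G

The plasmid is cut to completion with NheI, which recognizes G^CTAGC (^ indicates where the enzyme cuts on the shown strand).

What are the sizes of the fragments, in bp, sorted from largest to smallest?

122, 71, 48 bp

NheI sites (GCTAGC) start at positions 23, 71, 142.
NheI cuts after the first base of each site, so after positions 23, 71, 142.
Circular molecule, 3 cuts → 3 fragments:
  24–71 → 48 bp
  72–142 → 71 bp
  143–241 then 1–23 → 99 + 23 = 122 bp
Sorted largest to smallest: 122, 71, 48 bp.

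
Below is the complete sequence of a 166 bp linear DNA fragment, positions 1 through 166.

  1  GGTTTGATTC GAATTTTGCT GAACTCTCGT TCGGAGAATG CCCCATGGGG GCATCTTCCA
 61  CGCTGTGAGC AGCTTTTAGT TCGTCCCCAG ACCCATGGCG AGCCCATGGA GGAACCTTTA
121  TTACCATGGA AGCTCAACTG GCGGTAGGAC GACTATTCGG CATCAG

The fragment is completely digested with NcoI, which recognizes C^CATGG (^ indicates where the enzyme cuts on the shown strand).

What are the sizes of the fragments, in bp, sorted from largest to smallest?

50, 43, 42, 20, 11 bp

NcoI sites (CCATGG) start at positions 43, 93, 104, 124.
NcoI cuts after the first base of each site, so after positions 43, 93, 104, 124.
Linear molecule, 4 cuts → 5 fragments:
  1–43 → 43 bp
  44–93 → 50 bp
  94–104 → 11 bp
  105–124 → 20 bp
  125–166 → 42 bp
Sorted largest to smallest: 50, 43, 42, 20, 11 bp.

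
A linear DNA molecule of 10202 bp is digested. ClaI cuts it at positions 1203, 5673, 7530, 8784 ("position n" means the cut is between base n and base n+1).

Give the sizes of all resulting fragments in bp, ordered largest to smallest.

Linear molecule, 4 cuts → 5 fragments:
  1203 − 0 = 1203 bp
  5673 − 1203 = 4470 bp
  7530 − 5673 = 1857 bp
  8784 − 7530 = 1254 bp
  10202 − 8784 = 1418 bp
Sorted largest to smallest: 4470, 1857, 1418, 1254, 1203 bp.

4470, 1857, 1418, 1254, 1203 bp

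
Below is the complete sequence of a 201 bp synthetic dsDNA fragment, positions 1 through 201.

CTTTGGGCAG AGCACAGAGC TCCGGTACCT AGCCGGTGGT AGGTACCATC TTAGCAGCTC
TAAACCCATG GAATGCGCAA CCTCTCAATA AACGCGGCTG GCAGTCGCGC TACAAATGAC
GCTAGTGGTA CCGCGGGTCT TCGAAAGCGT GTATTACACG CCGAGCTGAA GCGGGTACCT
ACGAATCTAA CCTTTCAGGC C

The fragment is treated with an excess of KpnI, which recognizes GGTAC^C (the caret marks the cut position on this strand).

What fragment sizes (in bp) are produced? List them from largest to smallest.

KpnI sites (GGTACC) start at positions 24, 42, 127, 174.
KpnI cuts after base 5 of each site (before the last base), so after positions 28, 46, 131, 178.
Linear molecule, 4 cuts → 5 fragments:
  1–28 → 28 bp
  29–46 → 18 bp
  47–131 → 85 bp
  132–178 → 47 bp
  179–201 → 23 bp
Sorted largest to smallest: 85, 47, 28, 23, 18 bp.

85, 47, 28, 23, 18 bp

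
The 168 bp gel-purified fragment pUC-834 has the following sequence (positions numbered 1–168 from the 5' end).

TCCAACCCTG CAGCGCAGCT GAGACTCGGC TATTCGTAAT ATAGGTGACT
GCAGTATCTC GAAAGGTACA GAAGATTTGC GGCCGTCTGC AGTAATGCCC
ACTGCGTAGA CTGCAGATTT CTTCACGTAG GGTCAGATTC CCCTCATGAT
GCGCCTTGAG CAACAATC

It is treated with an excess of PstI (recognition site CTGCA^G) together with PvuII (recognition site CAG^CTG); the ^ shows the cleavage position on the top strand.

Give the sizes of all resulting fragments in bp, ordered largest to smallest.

PstI sites (CTGCAG) start at positions 8, 49, 87, 111.
PstI cuts after base 5 of each site (before the last base), so after positions 12, 53, 91, 115.
The PvuII site (CAGCTG) starts at position 16.
PvuII cuts after base 3 of each site, so after position 18.
Combined cut positions: 12, 18, 53, 91, 115.
Linear molecule, 5 cuts → 6 fragments:
  1–12 → 12 bp
  13–18 → 6 bp
  19–53 → 35 bp
  54–91 → 38 bp
  92–115 → 24 bp
  116–168 → 53 bp
Sorted largest to smallest: 53, 38, 35, 24, 12, 6 bp.

53, 38, 35, 24, 12, 6 bp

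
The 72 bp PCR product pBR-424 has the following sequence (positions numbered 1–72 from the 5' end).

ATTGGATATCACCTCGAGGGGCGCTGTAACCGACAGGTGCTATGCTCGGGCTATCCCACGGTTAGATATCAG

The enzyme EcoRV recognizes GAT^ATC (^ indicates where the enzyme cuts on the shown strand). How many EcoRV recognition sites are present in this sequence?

2

GATATC occurs starting at positions 5, 65.
EcoRV cuts at 2 sites.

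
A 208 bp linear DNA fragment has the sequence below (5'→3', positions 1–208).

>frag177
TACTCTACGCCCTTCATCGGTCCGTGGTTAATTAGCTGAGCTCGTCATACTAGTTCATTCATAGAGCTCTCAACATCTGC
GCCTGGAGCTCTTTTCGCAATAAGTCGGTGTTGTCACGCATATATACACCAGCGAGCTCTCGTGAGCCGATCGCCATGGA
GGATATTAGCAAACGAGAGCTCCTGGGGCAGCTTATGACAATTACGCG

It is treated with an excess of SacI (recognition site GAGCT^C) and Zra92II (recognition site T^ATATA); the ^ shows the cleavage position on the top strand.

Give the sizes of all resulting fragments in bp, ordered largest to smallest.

SacI sites (GAGCTC) start at positions 38, 64, 86, 134, 177.
SacI cuts after base 5 of each site (before the last base), so after positions 42, 68, 90, 138, 181.
The Zra92II site (TATATA) starts at position 121.
Zra92II cuts after the first base of each site, so after position 121.
Combined cut positions: 42, 68, 90, 121, 138, 181.
Linear molecule, 6 cuts → 7 fragments:
  1–42 → 42 bp
  43–68 → 26 bp
  69–90 → 22 bp
  91–121 → 31 bp
  122–138 → 17 bp
  139–181 → 43 bp
  182–208 → 27 bp
Sorted largest to smallest: 43, 42, 31, 27, 26, 22, 17 bp.

43, 42, 31, 27, 26, 22, 17 bp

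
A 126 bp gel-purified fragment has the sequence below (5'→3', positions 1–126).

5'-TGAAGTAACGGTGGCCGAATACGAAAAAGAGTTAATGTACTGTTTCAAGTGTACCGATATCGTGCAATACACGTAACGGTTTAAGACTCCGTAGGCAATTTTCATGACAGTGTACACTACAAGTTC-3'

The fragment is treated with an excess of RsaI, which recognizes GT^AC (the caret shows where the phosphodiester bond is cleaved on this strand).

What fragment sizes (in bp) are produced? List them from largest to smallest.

61, 38, 14, 13 bp

RsaI sites (GTAC) start at positions 37, 51, 112.
RsaI cuts after base 2 of each site, so after positions 38, 52, 113.
Linear molecule, 3 cuts → 4 fragments:
  1–38 → 38 bp
  39–52 → 14 bp
  53–113 → 61 bp
  114–126 → 13 bp
Sorted largest to smallest: 61, 38, 14, 13 bp.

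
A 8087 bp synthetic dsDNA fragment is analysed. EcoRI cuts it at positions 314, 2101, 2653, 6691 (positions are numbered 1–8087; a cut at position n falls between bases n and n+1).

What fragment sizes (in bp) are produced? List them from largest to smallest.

Linear molecule, 4 cuts → 5 fragments:
  314 − 0 = 314 bp
  2101 − 314 = 1787 bp
  2653 − 2101 = 552 bp
  6691 − 2653 = 4038 bp
  8087 − 6691 = 1396 bp
Sorted largest to smallest: 4038, 1787, 1396, 552, 314 bp.

4038, 1787, 1396, 552, 314 bp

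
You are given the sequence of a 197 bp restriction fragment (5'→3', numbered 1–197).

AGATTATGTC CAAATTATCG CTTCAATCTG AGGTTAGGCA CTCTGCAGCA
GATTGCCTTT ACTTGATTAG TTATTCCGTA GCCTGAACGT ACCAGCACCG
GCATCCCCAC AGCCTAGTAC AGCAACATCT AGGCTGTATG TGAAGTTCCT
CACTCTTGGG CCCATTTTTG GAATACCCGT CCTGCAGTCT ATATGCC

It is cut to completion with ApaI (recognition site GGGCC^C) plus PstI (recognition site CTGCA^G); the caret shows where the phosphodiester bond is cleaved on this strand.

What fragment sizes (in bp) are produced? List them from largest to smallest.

The ApaI site (GGGCCC) starts at position 158.
ApaI cuts after base 5 of each site (before the last base), so after position 162.
PstI sites (CTGCAG) start at positions 43, 182.
PstI cuts after base 5 of each site (before the last base), so after positions 47, 186.
Combined cut positions: 47, 162, 186.
Linear molecule, 3 cuts → 4 fragments:
  1–47 → 47 bp
  48–162 → 115 bp
  163–186 → 24 bp
  187–197 → 11 bp
Sorted largest to smallest: 115, 47, 24, 11 bp.

115, 47, 24, 11 bp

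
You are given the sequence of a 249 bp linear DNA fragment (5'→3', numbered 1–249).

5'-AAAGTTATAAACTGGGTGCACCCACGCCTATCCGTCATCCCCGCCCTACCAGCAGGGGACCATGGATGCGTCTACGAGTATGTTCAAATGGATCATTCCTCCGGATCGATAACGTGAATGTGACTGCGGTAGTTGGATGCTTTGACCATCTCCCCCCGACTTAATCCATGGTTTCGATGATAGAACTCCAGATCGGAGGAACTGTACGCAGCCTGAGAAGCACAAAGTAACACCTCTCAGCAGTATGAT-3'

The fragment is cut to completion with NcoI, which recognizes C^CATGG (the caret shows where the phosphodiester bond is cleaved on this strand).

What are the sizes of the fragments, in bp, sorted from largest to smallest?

NcoI sites (CCATGG) start at positions 60, 166.
NcoI cuts after the first base of each site, so after positions 60, 166.
Linear molecule, 2 cuts → 3 fragments:
  1–60 → 60 bp
  61–166 → 106 bp
  167–249 → 83 bp
Sorted largest to smallest: 106, 83, 60 bp.

106, 83, 60 bp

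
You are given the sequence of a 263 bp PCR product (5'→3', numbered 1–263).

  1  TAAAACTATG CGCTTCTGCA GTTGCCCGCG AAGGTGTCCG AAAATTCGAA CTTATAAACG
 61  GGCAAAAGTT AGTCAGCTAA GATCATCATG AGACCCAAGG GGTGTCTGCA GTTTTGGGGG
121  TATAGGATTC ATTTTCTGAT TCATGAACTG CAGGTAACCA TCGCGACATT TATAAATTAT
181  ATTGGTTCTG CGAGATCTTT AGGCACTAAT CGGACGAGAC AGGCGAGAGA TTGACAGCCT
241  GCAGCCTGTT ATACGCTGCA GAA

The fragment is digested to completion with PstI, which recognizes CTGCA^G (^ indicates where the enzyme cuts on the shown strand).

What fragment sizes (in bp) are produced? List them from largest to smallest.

PstI sites (CTGCAG) start at positions 16, 106, 148, 239, 256.
PstI cuts after base 5 of each site (before the last base), so after positions 20, 110, 152, 243, 260.
Linear molecule, 5 cuts → 6 fragments:
  1–20 → 20 bp
  21–110 → 90 bp
  111–152 → 42 bp
  153–243 → 91 bp
  244–260 → 17 bp
  261–263 → 3 bp
Sorted largest to smallest: 91, 90, 42, 20, 17, 3 bp.

91, 90, 42, 20, 17, 3 bp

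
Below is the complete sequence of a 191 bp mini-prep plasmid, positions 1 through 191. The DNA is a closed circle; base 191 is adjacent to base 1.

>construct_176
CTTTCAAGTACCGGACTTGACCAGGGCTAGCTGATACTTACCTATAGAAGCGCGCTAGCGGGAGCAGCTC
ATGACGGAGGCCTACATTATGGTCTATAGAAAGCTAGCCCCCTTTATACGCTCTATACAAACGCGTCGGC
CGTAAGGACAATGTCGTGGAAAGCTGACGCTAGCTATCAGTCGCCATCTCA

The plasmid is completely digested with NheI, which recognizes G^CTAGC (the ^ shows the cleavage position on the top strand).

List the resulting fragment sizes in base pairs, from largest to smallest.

NheI sites (GCTAGC) start at positions 26, 54, 103, 169.
NheI cuts after the first base of each site, so after positions 26, 54, 103, 169.
Circular molecule, 4 cuts → 4 fragments:
  27–54 → 28 bp
  55–103 → 49 bp
  104–169 → 66 bp
  170–191 then 1–26 → 22 + 26 = 48 bp
Sorted largest to smallest: 66, 49, 48, 28 bp.

66, 49, 48, 28 bp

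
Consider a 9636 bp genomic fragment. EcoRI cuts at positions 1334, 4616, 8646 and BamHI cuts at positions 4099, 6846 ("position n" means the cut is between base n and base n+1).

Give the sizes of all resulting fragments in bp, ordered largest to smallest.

Combined cut positions (sorted): 1334, 4099, 4616, 6846, 8646.
Linear molecule, 5 cuts → 6 fragments:
  1334 − 0 = 1334 bp
  4099 − 1334 = 2765 bp
  4616 − 4099 = 517 bp
  6846 − 4616 = 2230 bp
  8646 − 6846 = 1800 bp
  9636 − 8646 = 990 bp
Sorted largest to smallest: 2765, 2230, 1800, 1334, 990, 517 bp.

2765, 2230, 1800, 1334, 990, 517 bp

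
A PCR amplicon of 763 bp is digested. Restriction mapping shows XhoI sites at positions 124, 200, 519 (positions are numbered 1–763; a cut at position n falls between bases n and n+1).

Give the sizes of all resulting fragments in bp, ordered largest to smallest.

Linear molecule, 3 cuts → 4 fragments:
  124 − 0 = 124 bp
  200 − 124 = 76 bp
  519 − 200 = 319 bp
  763 − 519 = 244 bp
Sorted largest to smallest: 319, 244, 124, 76 bp.

319, 244, 124, 76 bp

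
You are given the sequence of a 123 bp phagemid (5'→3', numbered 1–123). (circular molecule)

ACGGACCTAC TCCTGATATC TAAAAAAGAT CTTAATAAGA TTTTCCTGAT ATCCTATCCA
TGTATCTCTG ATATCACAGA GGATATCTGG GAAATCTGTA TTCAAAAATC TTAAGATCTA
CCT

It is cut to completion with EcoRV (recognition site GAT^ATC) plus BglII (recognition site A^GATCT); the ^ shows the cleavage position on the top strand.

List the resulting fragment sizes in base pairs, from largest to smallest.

EcoRV sites (GATATC) start at positions 15, 48, 70, 82.
EcoRV cuts after base 3 of each site, so after positions 17, 50, 72, 84.
BglII sites (AGATCT) start at positions 27, 114.
BglII cuts after the first base of each site, so after positions 27, 114.
Combined cut positions: 17, 27, 50, 72, 84, 114.
Circular molecule, 6 cuts → 6 fragments:
  18–27 → 10 bp
  28–50 → 23 bp
  51–72 → 22 bp
  73–84 → 12 bp
  85–114 → 30 bp
  115–123 then 1–17 → 9 + 17 = 26 bp
Sorted largest to smallest: 30, 26, 23, 22, 12, 10 bp.

30, 26, 23, 22, 12, 10 bp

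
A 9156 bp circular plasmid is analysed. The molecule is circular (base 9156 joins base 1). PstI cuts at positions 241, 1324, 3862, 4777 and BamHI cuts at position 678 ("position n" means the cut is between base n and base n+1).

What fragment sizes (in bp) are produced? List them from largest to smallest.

Combined cut positions (sorted): 241, 678, 1324, 3862, 4777.
Circular molecule, 5 cuts → 5 fragments:
  678 − 241 = 437 bp
  1324 − 678 = 646 bp
  3862 − 1324 = 2538 bp
  4777 − 3862 = 915 bp
  wrap: 9156 − 4777 + 241 = 4620 bp
Sorted largest to smallest: 4620, 2538, 915, 646, 437 bp.

4620, 2538, 915, 646, 437 bp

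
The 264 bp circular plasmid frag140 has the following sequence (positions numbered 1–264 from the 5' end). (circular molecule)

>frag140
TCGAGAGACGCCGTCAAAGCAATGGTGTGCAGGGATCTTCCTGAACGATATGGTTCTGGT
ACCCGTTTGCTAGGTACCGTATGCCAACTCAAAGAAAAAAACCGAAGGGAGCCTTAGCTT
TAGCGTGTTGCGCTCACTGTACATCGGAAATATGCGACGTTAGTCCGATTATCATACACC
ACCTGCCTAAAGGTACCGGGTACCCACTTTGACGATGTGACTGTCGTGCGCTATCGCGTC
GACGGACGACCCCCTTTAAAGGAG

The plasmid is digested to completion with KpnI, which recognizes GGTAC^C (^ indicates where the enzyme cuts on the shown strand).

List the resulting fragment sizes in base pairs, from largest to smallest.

123, 119, 15, 7 bp

KpnI sites (GGTACC) start at positions 58, 73, 192, 199.
KpnI cuts after base 5 of each site (before the last base), so after positions 62, 77, 196, 203.
Circular molecule, 4 cuts → 4 fragments:
  63–77 → 15 bp
  78–196 → 119 bp
  197–203 → 7 bp
  204–264 then 1–62 → 61 + 62 = 123 bp
Sorted largest to smallest: 123, 119, 15, 7 bp.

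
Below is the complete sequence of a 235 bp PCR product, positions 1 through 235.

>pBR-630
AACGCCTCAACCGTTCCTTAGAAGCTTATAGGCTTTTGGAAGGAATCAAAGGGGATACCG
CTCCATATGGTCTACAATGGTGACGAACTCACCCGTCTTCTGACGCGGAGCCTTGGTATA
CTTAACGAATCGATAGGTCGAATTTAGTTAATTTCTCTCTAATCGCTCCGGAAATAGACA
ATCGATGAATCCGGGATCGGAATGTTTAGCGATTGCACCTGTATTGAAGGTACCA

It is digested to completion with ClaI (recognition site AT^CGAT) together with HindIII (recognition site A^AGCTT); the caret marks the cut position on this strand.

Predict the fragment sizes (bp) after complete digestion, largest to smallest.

ClaI sites (ATCGAT) start at positions 129, 181.
ClaI cuts after base 2 of each site, so after positions 130, 182.
The HindIII site (AAGCTT) starts at position 22.
HindIII cuts after the first base of each site, so after position 22.
Combined cut positions: 22, 130, 182.
Linear molecule, 3 cuts → 4 fragments:
  1–22 → 22 bp
  23–130 → 108 bp
  131–182 → 52 bp
  183–235 → 53 bp
Sorted largest to smallest: 108, 53, 52, 22 bp.

108, 53, 52, 22 bp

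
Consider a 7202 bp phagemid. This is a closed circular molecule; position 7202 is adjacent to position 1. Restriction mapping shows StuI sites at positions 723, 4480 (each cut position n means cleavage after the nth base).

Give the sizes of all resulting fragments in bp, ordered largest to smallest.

3757, 3445 bp

Circular molecule, 2 cuts → 2 fragments:
  4480 − 723 = 3757 bp
  wrap: 7202 − 4480 + 723 = 3445 bp
Sorted largest to smallest: 3757, 3445 bp.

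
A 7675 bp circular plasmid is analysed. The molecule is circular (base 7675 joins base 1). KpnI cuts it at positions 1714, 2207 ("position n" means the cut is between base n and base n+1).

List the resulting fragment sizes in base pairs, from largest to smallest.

Circular molecule, 2 cuts → 2 fragments:
  2207 − 1714 = 493 bp
  wrap: 7675 − 2207 + 1714 = 7182 bp
Sorted largest to smallest: 7182, 493 bp.

7182, 493 bp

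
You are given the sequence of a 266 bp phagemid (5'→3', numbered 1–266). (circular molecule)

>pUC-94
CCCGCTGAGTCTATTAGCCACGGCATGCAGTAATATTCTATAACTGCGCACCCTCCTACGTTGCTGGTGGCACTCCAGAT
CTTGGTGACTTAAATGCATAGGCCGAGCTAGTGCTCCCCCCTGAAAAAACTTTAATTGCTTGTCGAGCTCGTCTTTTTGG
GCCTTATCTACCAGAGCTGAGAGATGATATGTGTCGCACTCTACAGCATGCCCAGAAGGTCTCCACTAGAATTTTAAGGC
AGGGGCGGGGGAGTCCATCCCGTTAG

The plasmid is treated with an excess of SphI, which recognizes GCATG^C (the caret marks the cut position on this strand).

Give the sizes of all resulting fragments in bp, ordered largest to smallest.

SphI sites (GCATGC) start at positions 23, 206.
SphI cuts after base 5 of each site (before the last base), so after positions 27, 210.
Circular molecule, 2 cuts → 2 fragments:
  28–210 → 183 bp
  211–266 then 1–27 → 56 + 27 = 83 bp
Sorted largest to smallest: 183, 83 bp.

183, 83 bp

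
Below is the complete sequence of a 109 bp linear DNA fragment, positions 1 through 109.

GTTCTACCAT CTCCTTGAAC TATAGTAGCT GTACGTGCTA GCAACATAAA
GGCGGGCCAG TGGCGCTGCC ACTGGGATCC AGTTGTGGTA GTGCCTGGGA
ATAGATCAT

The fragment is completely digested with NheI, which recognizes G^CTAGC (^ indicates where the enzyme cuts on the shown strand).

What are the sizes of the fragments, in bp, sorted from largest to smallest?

72, 37 bp

The NheI site (GCTAGC) starts at position 37.
NheI cuts after the first base of each site, so after position 37.
Linear molecule, 1 cut → 2 fragments:
  1–37 → 37 bp
  38–109 → 72 bp
Sorted largest to smallest: 72, 37 bp.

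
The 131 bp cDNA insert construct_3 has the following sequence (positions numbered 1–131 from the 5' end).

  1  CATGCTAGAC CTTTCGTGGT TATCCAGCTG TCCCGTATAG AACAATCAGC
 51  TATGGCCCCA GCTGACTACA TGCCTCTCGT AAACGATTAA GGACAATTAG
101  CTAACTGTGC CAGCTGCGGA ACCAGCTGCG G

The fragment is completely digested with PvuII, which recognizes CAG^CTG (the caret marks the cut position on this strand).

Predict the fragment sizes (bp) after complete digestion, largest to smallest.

52, 34, 27, 12, 6 bp

PvuII sites (CAGCTG) start at positions 25, 59, 111, 123.
PvuII cuts after base 3 of each site, so after positions 27, 61, 113, 125.
Linear molecule, 4 cuts → 5 fragments:
  1–27 → 27 bp
  28–61 → 34 bp
  62–113 → 52 bp
  114–125 → 12 bp
  126–131 → 6 bp
Sorted largest to smallest: 52, 34, 27, 12, 6 bp.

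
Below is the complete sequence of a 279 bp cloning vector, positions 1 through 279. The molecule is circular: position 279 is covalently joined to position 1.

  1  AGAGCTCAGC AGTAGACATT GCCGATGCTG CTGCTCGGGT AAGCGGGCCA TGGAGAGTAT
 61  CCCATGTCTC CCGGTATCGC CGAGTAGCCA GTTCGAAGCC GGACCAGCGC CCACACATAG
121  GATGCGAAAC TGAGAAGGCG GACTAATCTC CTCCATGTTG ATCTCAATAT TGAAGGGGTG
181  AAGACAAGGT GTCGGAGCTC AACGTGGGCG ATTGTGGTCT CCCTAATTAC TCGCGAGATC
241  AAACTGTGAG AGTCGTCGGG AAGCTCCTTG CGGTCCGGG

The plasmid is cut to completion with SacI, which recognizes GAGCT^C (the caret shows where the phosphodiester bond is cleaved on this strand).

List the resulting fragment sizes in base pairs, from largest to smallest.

SacI sites (GAGCTC) start at positions 2, 195.
SacI cuts after base 5 of each site (before the last base), so after positions 6, 199.
Circular molecule, 2 cuts → 2 fragments:
  7–199 → 193 bp
  200–279 then 1–6 → 80 + 6 = 86 bp
Sorted largest to smallest: 193, 86 bp.

193, 86 bp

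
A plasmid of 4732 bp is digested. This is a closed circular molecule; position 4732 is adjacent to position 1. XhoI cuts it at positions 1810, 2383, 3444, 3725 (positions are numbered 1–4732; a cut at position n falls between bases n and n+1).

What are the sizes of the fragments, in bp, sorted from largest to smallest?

2817, 1061, 573, 281 bp

Circular molecule, 4 cuts → 4 fragments:
  2383 − 1810 = 573 bp
  3444 − 2383 = 1061 bp
  3725 − 3444 = 281 bp
  wrap: 4732 − 3725 + 1810 = 2817 bp
Sorted largest to smallest: 2817, 1061, 573, 281 bp.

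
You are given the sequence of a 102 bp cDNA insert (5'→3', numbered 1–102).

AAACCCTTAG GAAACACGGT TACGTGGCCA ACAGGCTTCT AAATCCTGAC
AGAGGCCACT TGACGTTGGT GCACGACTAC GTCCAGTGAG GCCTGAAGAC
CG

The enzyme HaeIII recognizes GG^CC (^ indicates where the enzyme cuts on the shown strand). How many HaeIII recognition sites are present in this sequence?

3

GGCC occurs starting at positions 26, 54, 90.
HaeIII cuts at 3 sites.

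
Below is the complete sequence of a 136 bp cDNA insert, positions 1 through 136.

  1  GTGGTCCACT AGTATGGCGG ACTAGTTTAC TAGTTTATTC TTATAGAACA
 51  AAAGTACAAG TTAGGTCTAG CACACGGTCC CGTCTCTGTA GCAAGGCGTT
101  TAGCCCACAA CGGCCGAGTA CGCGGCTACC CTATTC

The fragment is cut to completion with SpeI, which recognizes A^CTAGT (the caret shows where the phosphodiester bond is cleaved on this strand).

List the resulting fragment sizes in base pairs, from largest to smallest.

107, 13, 8, 8 bp

SpeI sites (ACTAGT) start at positions 8, 21, 29.
SpeI cuts after the first base of each site, so after positions 8, 21, 29.
Linear molecule, 3 cuts → 4 fragments:
  1–8 → 8 bp
  9–21 → 13 bp
  22–29 → 8 bp
  30–136 → 107 bp
Sorted largest to smallest: 107, 13, 8, 8 bp.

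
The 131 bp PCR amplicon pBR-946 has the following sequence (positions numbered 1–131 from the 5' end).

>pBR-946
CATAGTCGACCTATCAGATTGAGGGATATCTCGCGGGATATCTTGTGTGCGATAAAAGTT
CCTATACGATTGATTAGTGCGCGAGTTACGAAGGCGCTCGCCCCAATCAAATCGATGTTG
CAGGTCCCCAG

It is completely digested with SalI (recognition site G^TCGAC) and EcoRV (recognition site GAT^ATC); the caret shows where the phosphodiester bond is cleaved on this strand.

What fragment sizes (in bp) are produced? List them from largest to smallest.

92, 22, 12, 5 bp

The SalI site (GTCGAC) starts at position 5.
SalI cuts after the first base of each site, so after position 5.
EcoRV sites (GATATC) start at positions 25, 37.
EcoRV cuts after base 3 of each site, so after positions 27, 39.
Combined cut positions: 5, 27, 39.
Linear molecule, 3 cuts → 4 fragments:
  1–5 → 5 bp
  6–27 → 22 bp
  28–39 → 12 bp
  40–131 → 92 bp
Sorted largest to smallest: 92, 22, 12, 5 bp.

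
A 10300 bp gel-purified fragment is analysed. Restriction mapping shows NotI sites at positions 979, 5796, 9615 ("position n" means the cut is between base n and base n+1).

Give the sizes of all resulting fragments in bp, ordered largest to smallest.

Linear molecule, 3 cuts → 4 fragments:
  979 − 0 = 979 bp
  5796 − 979 = 4817 bp
  9615 − 5796 = 3819 bp
  10300 − 9615 = 685 bp
Sorted largest to smallest: 4817, 3819, 979, 685 bp.

4817, 3819, 979, 685 bp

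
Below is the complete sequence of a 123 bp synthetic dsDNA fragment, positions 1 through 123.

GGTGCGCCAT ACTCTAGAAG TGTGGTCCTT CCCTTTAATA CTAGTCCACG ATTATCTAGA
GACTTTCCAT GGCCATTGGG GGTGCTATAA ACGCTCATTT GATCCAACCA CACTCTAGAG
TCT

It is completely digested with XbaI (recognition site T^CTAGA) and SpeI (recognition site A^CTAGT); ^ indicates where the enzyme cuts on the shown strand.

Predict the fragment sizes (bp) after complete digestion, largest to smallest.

XbaI sites (TCTAGA) start at positions 13, 55, 114.
XbaI cuts after the first base of each site, so after positions 13, 55, 114.
The SpeI site (ACTAGT) starts at position 40.
SpeI cuts after the first base of each site, so after position 40.
Combined cut positions: 13, 40, 55, 114.
Linear molecule, 4 cuts → 5 fragments:
  1–13 → 13 bp
  14–40 → 27 bp
  41–55 → 15 bp
  56–114 → 59 bp
  115–123 → 9 bp
Sorted largest to smallest: 59, 27, 15, 13, 9 bp.

59, 27, 15, 13, 9 bp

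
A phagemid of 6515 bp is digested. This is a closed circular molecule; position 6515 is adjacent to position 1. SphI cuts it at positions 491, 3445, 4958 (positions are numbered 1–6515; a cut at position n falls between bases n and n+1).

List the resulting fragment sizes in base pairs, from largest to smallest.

Circular molecule, 3 cuts → 3 fragments:
  3445 − 491 = 2954 bp
  4958 − 3445 = 1513 bp
  wrap: 6515 − 4958 + 491 = 2048 bp
Sorted largest to smallest: 2954, 2048, 1513 bp.

2954, 2048, 1513 bp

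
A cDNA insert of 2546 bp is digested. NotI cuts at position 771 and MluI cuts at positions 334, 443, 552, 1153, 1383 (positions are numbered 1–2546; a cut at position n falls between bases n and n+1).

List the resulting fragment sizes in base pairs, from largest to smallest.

1163, 382, 334, 230, 219, 109, 109 bp

Combined cut positions (sorted): 334, 443, 552, 771, 1153, 1383.
Linear molecule, 6 cuts → 7 fragments:
  334 − 0 = 334 bp
  443 − 334 = 109 bp
  552 − 443 = 109 bp
  771 − 552 = 219 bp
  1153 − 771 = 382 bp
  1383 − 1153 = 230 bp
  2546 − 1383 = 1163 bp
Sorted largest to smallest: 1163, 382, 334, 230, 219, 109, 109 bp.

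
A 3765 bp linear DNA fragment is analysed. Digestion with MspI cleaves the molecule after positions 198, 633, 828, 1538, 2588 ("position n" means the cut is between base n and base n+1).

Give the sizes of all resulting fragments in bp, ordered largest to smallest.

Linear molecule, 5 cuts → 6 fragments:
  198 − 0 = 198 bp
  633 − 198 = 435 bp
  828 − 633 = 195 bp
  1538 − 828 = 710 bp
  2588 − 1538 = 1050 bp
  3765 − 2588 = 1177 bp
Sorted largest to smallest: 1177, 1050, 710, 435, 198, 195 bp.

1177, 1050, 710, 435, 198, 195 bp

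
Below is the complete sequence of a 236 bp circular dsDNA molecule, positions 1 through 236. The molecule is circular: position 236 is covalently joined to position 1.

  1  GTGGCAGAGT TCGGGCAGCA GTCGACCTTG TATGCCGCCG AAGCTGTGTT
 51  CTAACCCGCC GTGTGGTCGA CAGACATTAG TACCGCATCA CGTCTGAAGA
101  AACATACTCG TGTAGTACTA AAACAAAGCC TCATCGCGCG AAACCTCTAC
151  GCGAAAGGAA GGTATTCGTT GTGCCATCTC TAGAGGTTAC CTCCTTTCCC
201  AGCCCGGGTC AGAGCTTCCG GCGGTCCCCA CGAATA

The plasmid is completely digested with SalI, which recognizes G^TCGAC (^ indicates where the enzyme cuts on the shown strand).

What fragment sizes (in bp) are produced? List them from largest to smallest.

SalI sites (GTCGAC) start at positions 21, 66.
SalI cuts after the first base of each site, so after positions 21, 66.
Circular molecule, 2 cuts → 2 fragments:
  22–66 → 45 bp
  67–236 then 1–21 → 170 + 21 = 191 bp
Sorted largest to smallest: 191, 45 bp.

191, 45 bp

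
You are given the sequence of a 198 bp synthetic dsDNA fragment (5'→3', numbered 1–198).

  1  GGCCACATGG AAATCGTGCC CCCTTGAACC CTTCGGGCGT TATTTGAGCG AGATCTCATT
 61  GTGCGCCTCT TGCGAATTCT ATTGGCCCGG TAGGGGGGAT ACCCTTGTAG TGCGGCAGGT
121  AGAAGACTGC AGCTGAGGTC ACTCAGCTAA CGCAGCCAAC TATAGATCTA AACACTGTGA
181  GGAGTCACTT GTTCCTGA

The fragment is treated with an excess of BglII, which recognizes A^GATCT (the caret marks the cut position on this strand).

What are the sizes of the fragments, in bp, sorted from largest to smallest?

BglII sites (AGATCT) start at positions 51, 164.
BglII cuts after the first base of each site, so after positions 51, 164.
Linear molecule, 2 cuts → 3 fragments:
  1–51 → 51 bp
  52–164 → 113 bp
  165–198 → 34 bp
Sorted largest to smallest: 113, 51, 34 bp.

113, 51, 34 bp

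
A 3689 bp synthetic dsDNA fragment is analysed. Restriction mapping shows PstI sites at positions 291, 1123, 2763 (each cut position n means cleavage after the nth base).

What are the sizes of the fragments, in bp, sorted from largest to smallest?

Linear molecule, 3 cuts → 4 fragments:
  291 − 0 = 291 bp
  1123 − 291 = 832 bp
  2763 − 1123 = 1640 bp
  3689 − 2763 = 926 bp
Sorted largest to smallest: 1640, 926, 832, 291 bp.

1640, 926, 832, 291 bp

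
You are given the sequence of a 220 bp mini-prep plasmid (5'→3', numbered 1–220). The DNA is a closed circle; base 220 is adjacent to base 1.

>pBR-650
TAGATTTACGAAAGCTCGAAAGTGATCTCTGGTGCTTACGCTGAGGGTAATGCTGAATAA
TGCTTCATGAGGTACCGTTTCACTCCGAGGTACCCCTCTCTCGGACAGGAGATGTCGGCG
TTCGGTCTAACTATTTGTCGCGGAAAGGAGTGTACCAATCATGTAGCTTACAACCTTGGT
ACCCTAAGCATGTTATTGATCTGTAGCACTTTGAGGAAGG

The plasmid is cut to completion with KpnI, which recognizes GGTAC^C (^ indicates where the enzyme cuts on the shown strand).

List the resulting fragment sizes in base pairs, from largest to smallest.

KpnI sites (GGTACC) start at positions 71, 89, 178.
KpnI cuts after base 5 of each site (before the last base), so after positions 75, 93, 182.
Circular molecule, 3 cuts → 3 fragments:
  76–93 → 18 bp
  94–182 → 89 bp
  183–220 then 1–75 → 38 + 75 = 113 bp
Sorted largest to smallest: 113, 89, 18 bp.

113, 89, 18 bp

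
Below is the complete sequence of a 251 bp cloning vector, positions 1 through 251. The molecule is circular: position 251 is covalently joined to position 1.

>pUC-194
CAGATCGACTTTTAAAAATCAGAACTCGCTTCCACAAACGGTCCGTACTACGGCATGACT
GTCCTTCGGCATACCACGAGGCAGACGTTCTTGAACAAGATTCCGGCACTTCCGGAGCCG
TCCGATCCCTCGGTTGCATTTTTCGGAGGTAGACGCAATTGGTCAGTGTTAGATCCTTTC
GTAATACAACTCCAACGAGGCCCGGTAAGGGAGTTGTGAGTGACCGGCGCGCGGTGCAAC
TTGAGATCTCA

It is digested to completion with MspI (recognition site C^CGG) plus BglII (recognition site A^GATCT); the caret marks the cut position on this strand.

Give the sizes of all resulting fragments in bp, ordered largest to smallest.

MspI sites (CCGG) start at positions 103, 112, 202, 224.
MspI cuts after the first base of each site, so after positions 103, 112, 202, 224.
The BglII site (AGATCT) starts at position 244.
BglII cuts after the first base of each site, so after position 244.
Combined cut positions: 103, 112, 202, 224, 244.
Circular molecule, 5 cuts → 5 fragments:
  104–112 → 9 bp
  113–202 → 90 bp
  203–224 → 22 bp
  225–244 → 20 bp
  245–251 then 1–103 → 7 + 103 = 110 bp
Sorted largest to smallest: 110, 90, 22, 20, 9 bp.

110, 90, 22, 20, 9 bp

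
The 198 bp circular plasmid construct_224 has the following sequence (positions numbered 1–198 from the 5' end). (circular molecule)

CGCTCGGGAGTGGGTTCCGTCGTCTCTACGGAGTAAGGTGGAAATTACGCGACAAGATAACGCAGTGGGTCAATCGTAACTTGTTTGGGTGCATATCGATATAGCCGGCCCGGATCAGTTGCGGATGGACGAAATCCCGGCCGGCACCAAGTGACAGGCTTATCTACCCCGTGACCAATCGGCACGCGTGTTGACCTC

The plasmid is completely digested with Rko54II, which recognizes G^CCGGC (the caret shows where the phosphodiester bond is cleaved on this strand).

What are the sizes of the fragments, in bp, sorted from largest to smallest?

162, 36 bp

Rko54II sites (GCCGGC) start at positions 104, 140.
Rko54II cuts after the first base of each site, so after positions 104, 140.
Circular molecule, 2 cuts → 2 fragments:
  105–140 → 36 bp
  141–198 then 1–104 → 58 + 104 = 162 bp
Sorted largest to smallest: 162, 36 bp.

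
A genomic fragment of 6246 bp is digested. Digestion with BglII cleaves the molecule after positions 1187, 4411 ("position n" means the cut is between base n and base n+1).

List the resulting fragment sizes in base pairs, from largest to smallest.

3224, 1835, 1187 bp

Linear molecule, 2 cuts → 3 fragments:
  1187 − 0 = 1187 bp
  4411 − 1187 = 3224 bp
  6246 − 4411 = 1835 bp
Sorted largest to smallest: 3224, 1835, 1187 bp.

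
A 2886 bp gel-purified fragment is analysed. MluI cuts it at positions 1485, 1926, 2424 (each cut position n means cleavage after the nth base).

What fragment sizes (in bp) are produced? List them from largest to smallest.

Linear molecule, 3 cuts → 4 fragments:
  1485 − 0 = 1485 bp
  1926 − 1485 = 441 bp
  2424 − 1926 = 498 bp
  2886 − 2424 = 462 bp
Sorted largest to smallest: 1485, 498, 462, 441 bp.

1485, 498, 462, 441 bp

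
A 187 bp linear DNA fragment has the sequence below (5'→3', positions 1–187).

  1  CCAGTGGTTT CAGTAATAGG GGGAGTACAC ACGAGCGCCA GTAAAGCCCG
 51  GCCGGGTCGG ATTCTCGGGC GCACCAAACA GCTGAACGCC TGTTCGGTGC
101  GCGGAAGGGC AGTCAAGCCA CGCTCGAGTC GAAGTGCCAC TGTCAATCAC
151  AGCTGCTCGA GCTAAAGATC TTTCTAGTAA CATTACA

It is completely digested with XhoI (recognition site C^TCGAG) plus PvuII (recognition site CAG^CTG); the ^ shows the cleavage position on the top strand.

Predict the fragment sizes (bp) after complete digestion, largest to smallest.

XhoI sites (CTCGAG) start at positions 123, 156.
XhoI cuts after the first base of each site, so after positions 123, 156.
PvuII sites (CAGCTG) start at positions 79, 150.
PvuII cuts after base 3 of each site, so after positions 81, 152.
Combined cut positions: 81, 123, 152, 156.
Linear molecule, 4 cuts → 5 fragments:
  1–81 → 81 bp
  82–123 → 42 bp
  124–152 → 29 bp
  153–156 → 4 bp
  157–187 → 31 bp
Sorted largest to smallest: 81, 42, 31, 29, 4 bp.

81, 42, 31, 29, 4 bp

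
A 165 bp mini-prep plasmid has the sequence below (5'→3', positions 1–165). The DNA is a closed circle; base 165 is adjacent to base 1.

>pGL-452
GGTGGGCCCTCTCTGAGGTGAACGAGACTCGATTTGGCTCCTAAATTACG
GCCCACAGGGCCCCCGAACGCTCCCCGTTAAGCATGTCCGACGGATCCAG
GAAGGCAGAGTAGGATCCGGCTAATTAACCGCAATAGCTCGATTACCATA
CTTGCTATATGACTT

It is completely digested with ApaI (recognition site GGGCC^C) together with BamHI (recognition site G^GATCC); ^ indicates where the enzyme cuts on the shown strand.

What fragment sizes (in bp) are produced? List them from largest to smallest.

ApaI sites (GGGCCC) start at positions 4, 58.
ApaI cuts after base 5 of each site (before the last base), so after positions 8, 62.
BamHI sites (GGATCC) start at positions 93, 113.
BamHI cuts after the first base of each site, so after positions 93, 113.
Combined cut positions: 8, 62, 93, 113.
Circular molecule, 4 cuts → 4 fragments:
  9–62 → 54 bp
  63–93 → 31 bp
  94–113 → 20 bp
  114–165 then 1–8 → 52 + 8 = 60 bp
Sorted largest to smallest: 60, 54, 31, 20 bp.

60, 54, 31, 20 bp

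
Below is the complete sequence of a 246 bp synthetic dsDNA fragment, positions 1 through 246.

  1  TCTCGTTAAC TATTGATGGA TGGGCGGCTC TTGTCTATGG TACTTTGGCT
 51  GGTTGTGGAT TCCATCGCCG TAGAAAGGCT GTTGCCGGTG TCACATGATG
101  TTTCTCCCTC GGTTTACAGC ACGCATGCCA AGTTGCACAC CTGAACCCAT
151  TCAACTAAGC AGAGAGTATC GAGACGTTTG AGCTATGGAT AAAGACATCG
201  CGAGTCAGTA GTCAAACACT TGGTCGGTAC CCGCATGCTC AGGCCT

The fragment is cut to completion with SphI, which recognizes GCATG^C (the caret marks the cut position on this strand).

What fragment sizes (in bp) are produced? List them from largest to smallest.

SphI sites (GCATGC) start at positions 123, 233.
SphI cuts after base 5 of each site (before the last base), so after positions 127, 237.
Linear molecule, 2 cuts → 3 fragments:
  1–127 → 127 bp
  128–237 → 110 bp
  238–246 → 9 bp
Sorted largest to smallest: 127, 110, 9 bp.

127, 110, 9 bp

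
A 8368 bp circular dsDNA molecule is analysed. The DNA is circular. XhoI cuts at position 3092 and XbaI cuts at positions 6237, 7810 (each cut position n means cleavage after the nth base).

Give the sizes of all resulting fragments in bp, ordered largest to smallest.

3650, 3145, 1573 bp

Combined cut positions (sorted): 3092, 6237, 7810.
Circular molecule, 3 cuts → 3 fragments:
  6237 − 3092 = 3145 bp
  7810 − 6237 = 1573 bp
  wrap: 8368 − 7810 + 3092 = 3650 bp
Sorted largest to smallest: 3650, 3145, 1573 bp.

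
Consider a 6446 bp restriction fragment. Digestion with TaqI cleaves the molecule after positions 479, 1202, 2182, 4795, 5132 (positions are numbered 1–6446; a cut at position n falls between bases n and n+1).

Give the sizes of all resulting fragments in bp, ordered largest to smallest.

Linear molecule, 5 cuts → 6 fragments:
  479 − 0 = 479 bp
  1202 − 479 = 723 bp
  2182 − 1202 = 980 bp
  4795 − 2182 = 2613 bp
  5132 − 4795 = 337 bp
  6446 − 5132 = 1314 bp
Sorted largest to smallest: 2613, 1314, 980, 723, 479, 337 bp.

2613, 1314, 980, 723, 479, 337 bp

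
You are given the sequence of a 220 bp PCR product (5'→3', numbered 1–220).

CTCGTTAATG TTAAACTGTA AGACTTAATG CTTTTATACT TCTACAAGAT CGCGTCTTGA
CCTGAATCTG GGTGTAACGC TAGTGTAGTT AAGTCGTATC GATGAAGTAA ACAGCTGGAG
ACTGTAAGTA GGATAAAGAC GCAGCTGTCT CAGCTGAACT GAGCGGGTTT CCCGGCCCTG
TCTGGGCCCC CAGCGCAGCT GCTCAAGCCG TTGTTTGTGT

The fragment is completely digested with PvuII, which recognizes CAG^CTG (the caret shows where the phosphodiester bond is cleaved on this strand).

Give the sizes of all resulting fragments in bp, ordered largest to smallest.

114, 45, 30, 22, 9 bp

PvuII sites (CAGCTG) start at positions 112, 142, 151, 196.
PvuII cuts after base 3 of each site, so after positions 114, 144, 153, 198.
Linear molecule, 4 cuts → 5 fragments:
  1–114 → 114 bp
  115–144 → 30 bp
  145–153 → 9 bp
  154–198 → 45 bp
  199–220 → 22 bp
Sorted largest to smallest: 114, 45, 30, 22, 9 bp.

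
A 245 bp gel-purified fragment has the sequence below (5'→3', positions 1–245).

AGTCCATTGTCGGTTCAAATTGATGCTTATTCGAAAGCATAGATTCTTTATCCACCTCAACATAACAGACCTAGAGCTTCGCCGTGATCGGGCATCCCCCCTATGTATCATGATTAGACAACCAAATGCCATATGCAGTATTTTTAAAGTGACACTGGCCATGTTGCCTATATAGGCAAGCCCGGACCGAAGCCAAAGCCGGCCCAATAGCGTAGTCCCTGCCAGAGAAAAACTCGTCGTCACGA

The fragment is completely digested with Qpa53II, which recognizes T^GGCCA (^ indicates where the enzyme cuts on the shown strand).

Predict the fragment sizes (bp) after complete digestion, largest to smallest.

The Qpa53II site (TGGCCA) starts at position 156.
Qpa53II cuts after the first base of each site, so after position 156.
Linear molecule, 1 cut → 2 fragments:
  1–156 → 156 bp
  157–245 → 89 bp
Sorted largest to smallest: 156, 89 bp.

156, 89 bp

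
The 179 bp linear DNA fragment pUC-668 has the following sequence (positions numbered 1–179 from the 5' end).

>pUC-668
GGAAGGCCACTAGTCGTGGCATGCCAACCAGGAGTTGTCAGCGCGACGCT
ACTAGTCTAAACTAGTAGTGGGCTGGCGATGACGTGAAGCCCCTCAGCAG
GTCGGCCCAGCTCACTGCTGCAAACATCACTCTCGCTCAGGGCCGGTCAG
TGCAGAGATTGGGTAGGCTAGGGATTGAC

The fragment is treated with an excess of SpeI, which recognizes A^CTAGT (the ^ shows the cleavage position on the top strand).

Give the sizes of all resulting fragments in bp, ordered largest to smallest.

118, 42, 10, 9 bp

SpeI sites (ACTAGT) start at positions 9, 51, 61.
SpeI cuts after the first base of each site, so after positions 9, 51, 61.
Linear molecule, 3 cuts → 4 fragments:
  1–9 → 9 bp
  10–51 → 42 bp
  52–61 → 10 bp
  62–179 → 118 bp
Sorted largest to smallest: 118, 42, 10, 9 bp.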